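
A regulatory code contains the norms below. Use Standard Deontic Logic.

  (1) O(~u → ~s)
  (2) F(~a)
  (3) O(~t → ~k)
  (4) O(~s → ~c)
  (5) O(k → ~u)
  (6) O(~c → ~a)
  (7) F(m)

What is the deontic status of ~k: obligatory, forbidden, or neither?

Obligatory

F(~a) at premise 2 means O(a).
The contrapositive of premise 6 (O(~c → ~a)) is O(a → c), and O(a) is already established, so O(c).
The contrapositive of premise 4 (O(~s → ~c)) is O(c → s), and O(c) is already established, so O(s).
Premise 1, O(~u → ~s), contraposes to O(s → u); with O(s) we get O(u).
Premise 5 is O(k → ~u); contrapositively O(u → ~k). Since O(u) holds, K gives O(~k).
Premises 3, 7 do not contribute to this derivation.
Hence ~k is obligatory.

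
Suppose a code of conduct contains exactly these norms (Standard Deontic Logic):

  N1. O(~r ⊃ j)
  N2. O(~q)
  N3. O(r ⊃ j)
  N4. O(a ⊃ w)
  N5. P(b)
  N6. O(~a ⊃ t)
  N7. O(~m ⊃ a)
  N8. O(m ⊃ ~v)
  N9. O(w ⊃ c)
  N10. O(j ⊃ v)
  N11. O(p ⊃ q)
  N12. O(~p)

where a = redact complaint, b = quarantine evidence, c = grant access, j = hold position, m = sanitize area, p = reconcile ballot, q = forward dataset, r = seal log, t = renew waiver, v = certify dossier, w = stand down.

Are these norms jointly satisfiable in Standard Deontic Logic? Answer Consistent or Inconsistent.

Premise 11 is O(p ⊃ q), but O(p) is not derivable from the premises, so it does not yield O(q).
So O(q) is not derivable, and the apparent clash with O(~q) does not arise.
A world satisfying every obligation exists (e.g. a=true, b=false, c=true, j=true, m=false, p=false, q=false, r=false, t=false, v=true, w=true); no atom is both obligatory and forbidden, so the set is consistent.

Consistent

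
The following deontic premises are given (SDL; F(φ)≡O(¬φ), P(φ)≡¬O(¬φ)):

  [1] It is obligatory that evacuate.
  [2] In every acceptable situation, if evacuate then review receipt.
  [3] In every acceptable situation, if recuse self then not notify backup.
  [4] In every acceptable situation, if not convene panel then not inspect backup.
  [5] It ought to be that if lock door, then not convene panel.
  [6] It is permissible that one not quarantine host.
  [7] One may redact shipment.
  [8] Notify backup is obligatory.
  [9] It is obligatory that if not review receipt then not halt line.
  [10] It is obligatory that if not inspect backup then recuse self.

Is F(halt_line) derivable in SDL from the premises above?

No

Premise 9 is O(¬review_receipt → ¬halt_line), but O(¬review_receipt) is not derivable from the premises, so it does not yield O(¬halt_line).
No other premise forces O(¬halt_line). An ideal world satisfying every premise can still have halt_line true, so F(halt_line) is not derivable.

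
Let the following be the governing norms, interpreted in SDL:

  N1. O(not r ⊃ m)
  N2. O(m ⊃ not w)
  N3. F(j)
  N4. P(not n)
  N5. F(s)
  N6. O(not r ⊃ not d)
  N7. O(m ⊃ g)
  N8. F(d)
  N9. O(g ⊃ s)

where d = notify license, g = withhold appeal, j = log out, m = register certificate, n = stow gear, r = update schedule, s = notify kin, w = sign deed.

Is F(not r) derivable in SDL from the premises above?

Yes

Premise 5, F(s), is equivalent to O(not s).
Premise 9 is O(g ⊃ s); contrapositively O(not s ⊃ not g). Since O(not s) holds, K gives O(not g).
Premise 7 is O(m ⊃ g); contrapositively O(not g ⊃ not m). Since O(not g) holds, K gives O(not m).
The contrapositive of premise 1 (O(not r ⊃ m)) is O(not m ⊃ r), and O(not m) is already established, so O(r).
Premises 2, 3, 4, 6, 8 do not contribute to this derivation.
So O(r) holds, i.e. F(not r). The claim follows.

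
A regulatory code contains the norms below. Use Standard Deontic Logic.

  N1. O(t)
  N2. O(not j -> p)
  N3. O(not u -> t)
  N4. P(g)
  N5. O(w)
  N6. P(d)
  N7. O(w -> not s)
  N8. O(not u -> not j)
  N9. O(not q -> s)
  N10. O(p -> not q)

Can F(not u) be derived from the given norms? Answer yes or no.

Yes

Premise 5 gives O(w).
With premise 7, O(w -> not s), the K-axiom yields O(not s).
Premise 9 is O(not q -> s); contrapositively O(not s -> q). Since O(not s) holds, K gives O(q).
The contrapositive of premise 10 (O(p -> not q)) is O(q -> not p), and O(q) is already established, so O(not p).
Premise 2 is O(not j -> p); contrapositively O(not p -> j). Since O(not p) holds, K gives O(j).
The contrapositive of premise 8 (O(not u -> not j)) is O(j -> u), and O(j) is already established, so O(u).
Premises 1, 3, 4, 6 do not contribute to this derivation.
So O(u) holds, i.e. F(not u). The claim follows.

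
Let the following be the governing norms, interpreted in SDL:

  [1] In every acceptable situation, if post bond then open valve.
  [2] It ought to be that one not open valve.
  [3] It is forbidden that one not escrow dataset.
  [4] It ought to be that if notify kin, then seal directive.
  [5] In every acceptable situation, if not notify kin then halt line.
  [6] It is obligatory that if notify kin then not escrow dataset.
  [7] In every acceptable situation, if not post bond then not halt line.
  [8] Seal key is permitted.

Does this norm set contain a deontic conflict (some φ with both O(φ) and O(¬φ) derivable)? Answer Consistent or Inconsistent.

Inconsistent

Premise 3 is F(¬escrow_dataset), i.e. O(escrow_dataset).
The contrapositive of premise 6 (O(notify_kin → ¬escrow_dataset)) is O(escrow_dataset → ¬notify_kin), and O(escrow_dataset) is already established, so O(¬notify_kin).
With premise 5, O(¬notify_kin → halt_line), the K-axiom yields O(halt_line).
The contrapositive of premise 7 (O(¬post_bond → ¬halt_line)) is O(halt_line → post_bond), and O(halt_line) is already established, so O(post_bond).
Applying K to premise 1 (O(post_bond → open_valve)) and O(post_bond) yields O(open_valve).
However, premise 2 gives O(¬open_valve).
We now have both O(open_valve) and O(¬open_valve) — open_valve is simultaneously obligatory and forbidden, violating the D-axiom.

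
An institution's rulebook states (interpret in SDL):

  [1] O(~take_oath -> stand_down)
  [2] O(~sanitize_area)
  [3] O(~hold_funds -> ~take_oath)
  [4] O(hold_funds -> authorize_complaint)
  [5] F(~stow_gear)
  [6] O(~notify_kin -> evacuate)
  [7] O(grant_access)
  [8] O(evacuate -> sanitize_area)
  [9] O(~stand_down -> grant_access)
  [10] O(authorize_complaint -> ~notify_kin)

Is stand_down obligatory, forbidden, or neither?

Obligatory

From premise 2 we have O(~sanitize_area).
Premise 8 is O(evacuate -> sanitize_area); contrapositively O(~sanitize_area -> ~evacuate). Since O(~sanitize_area) holds, K gives O(~evacuate).
Premise 6 is O(~notify_kin -> evacuate); contrapositively O(~evacuate -> notify_kin). Since O(~evacuate) holds, K gives O(notify_kin).
Premise 10, O(authorize_complaint -> ~notify_kin), contraposes to O(notify_kin -> ~authorize_complaint); with O(notify_kin) we get O(~authorize_complaint).
Premise 4, O(hold_funds -> authorize_complaint), contraposes to O(~authorize_complaint -> ~hold_funds); with O(~authorize_complaint) we get O(~hold_funds).
Applying K to premise 3 (O(~hold_funds -> ~take_oath)) and O(~hold_funds) yields O(~take_oath).
Applying K to premise 1 (O(~take_oath -> stand_down)) and O(~take_oath) yields O(stand_down).
Premises 5, 7, 9 do not contribute to this derivation.
Hence stand_down is obligatory.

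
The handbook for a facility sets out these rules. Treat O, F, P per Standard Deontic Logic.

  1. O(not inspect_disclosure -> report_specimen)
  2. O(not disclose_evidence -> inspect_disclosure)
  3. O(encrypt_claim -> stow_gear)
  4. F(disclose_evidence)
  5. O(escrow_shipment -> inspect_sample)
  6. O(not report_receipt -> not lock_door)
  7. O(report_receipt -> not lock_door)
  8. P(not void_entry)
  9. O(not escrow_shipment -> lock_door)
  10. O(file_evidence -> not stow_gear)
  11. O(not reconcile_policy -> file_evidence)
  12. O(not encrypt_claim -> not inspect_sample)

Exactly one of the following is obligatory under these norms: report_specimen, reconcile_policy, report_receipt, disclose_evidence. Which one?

reconcile_policy

By case analysis on not report_receipt: premise 6 gives O(not report_receipt -> not lock_door) and premise 7 gives O(report_receipt -> not lock_door), so O(not lock_door) either way.
Premise 9, O(not escrow_shipment -> lock_door), contraposes to O(not lock_door -> escrow_shipment); with O(not lock_door) we get O(escrow_shipment).
Applying K to premise 5 (O(escrow_shipment -> inspect_sample)) and O(escrow_shipment) yields O(inspect_sample).
The contrapositive of premise 12 (O(not encrypt_claim -> not inspect_sample)) is O(inspect_sample -> encrypt_claim), and O(inspect_sample) is already established, so O(encrypt_claim).
Premise 3 is O(encrypt_claim -> stow_gear); since O(encrypt_claim), deontic closure gives O(stow_gear).
The contrapositive of premise 10 (O(file_evidence -> not stow_gear)) is O(stow_gear -> not file_evidence), and O(stow_gear) is already established, so O(not file_evidence).
Premise 11 is O(not reconcile_policy -> file_evidence); contrapositively O(not file_evidence -> reconcile_policy). Since O(not file_evidence) holds, K gives O(reconcile_policy).
So O(reconcile_policy) holds — reconcile_policy is obligatory. None of the other listed options is made obligatory by any chain of premises.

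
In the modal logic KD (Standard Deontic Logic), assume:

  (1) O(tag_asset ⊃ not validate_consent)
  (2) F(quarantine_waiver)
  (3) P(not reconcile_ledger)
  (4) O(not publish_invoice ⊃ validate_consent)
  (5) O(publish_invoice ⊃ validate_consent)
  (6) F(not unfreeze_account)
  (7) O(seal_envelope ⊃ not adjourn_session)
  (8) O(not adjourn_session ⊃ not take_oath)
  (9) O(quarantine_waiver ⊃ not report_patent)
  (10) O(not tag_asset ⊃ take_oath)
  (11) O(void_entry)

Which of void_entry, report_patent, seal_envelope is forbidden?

Premises 4 and 5 are O(not publish_invoice ⊃ validate_consent) and O(publish_invoice ⊃ validate_consent); every ideal world satisfies not publish_invoice or publish_invoice, so in either case validate_consent holds — hence O(validate_consent).
Premise 1 is O(tag_asset ⊃ not validate_consent); contrapositively O(validate_consent ⊃ not tag_asset). Since O(validate_consent) holds, K gives O(not tag_asset).
Applying K to premise 10 (O(not tag_asset ⊃ take_oath)) and O(not tag_asset) yields O(take_oath).
Premise 8, O(not adjourn_session ⊃ not take_oath), contraposes to O(take_oath ⊃ adjourn_session); with O(take_oath) we get O(adjourn_session).
The contrapositive of premise 7 (O(seal_envelope ⊃ not adjourn_session)) is O(adjourn_session ⊃ not seal_envelope), and O(adjourn_session) is already established, so O(not seal_envelope).
So O(not seal_envelope) holds, i.e. seal_envelope is forbidden. None of the other listed options is forbidden under the premises.

seal_envelope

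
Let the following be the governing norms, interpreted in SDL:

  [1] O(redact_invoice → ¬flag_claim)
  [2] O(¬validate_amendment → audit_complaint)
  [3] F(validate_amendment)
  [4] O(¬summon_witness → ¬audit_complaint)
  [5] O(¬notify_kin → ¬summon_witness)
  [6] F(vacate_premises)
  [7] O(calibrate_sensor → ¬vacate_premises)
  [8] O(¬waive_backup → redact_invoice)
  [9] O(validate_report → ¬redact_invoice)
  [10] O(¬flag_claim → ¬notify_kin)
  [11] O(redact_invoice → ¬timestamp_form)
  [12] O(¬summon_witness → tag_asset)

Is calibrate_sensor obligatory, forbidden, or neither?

Neither

Premise 7 is O(calibrate_sensor → ¬vacate_premises); even if O(¬vacate_premises) held, inferring O(calibrate_sensor) would be affirming the consequent — invalid.
No premise or chain of K-axiom applications forces O(calibrate_sensor), and none forces O(¬calibrate_sensor). So calibrate_sensor is neither obligatory nor forbidden under these norms.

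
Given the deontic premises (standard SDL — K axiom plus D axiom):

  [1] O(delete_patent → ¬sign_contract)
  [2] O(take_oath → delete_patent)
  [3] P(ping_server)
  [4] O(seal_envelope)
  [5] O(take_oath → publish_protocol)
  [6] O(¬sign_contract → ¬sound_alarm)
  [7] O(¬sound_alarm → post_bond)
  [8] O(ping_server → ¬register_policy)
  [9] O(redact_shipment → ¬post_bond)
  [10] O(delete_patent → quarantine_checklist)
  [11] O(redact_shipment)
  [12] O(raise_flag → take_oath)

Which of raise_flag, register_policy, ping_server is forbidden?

raise_flag

Premise 11 states O(redact_shipment) outright.
With premise 9, O(redact_shipment → ¬post_bond), the K-axiom yields O(¬post_bond).
Premise 7 is O(¬sound_alarm → post_bond); contrapositively O(¬post_bond → sound_alarm). Since O(¬post_bond) holds, K gives O(sound_alarm).
The contrapositive of premise 6 (O(¬sign_contract → ¬sound_alarm)) is O(sound_alarm → sign_contract), and O(sound_alarm) is already established, so O(sign_contract).
The contrapositive of premise 1 (O(delete_patent → ¬sign_contract)) is O(sign_contract → ¬delete_patent), and O(sign_contract) is already established, so O(¬delete_patent).
Premise 2, O(take_oath → delete_patent), contraposes to O(¬delete_patent → ¬take_oath); with O(¬delete_patent) we get O(¬take_oath).
The contrapositive of premise 12 (O(raise_flag → take_oath)) is O(¬take_oath → ¬raise_flag), and O(¬take_oath) is already established, so O(¬raise_flag).
So O(¬raise_flag) holds, i.e. raise_flag is forbidden. None of the other listed options is forbidden under the premises.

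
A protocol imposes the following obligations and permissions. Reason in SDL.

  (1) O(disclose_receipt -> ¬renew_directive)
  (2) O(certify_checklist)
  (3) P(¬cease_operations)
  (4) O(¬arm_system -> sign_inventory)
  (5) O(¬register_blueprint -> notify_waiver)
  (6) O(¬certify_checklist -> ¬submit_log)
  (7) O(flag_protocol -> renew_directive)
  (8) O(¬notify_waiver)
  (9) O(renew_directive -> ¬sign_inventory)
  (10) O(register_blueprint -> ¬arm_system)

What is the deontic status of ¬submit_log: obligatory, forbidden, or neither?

Neither

Premise 6 is O(¬certify_checklist -> ¬submit_log), but O(¬certify_checklist) is not derivable from the premises, so it does not yield O(¬submit_log).
No premise or chain of K-axiom applications forces O(¬submit_log), and none forces O(submit_log). So ¬submit_log is neither obligatory nor forbidden under these norms.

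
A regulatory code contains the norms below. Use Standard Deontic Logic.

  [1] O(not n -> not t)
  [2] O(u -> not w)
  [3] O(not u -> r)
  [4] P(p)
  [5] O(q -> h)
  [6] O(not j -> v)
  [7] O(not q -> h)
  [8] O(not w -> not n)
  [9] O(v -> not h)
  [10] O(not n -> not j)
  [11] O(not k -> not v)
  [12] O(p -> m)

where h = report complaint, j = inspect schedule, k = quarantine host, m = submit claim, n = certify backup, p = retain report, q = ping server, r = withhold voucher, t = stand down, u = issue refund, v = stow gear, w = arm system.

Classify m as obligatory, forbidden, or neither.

Premise 12 is O(p -> m), but O(p) is not derivable from the premises (the permission P(p) asserts only not O(not p), not O(p)), so it does not yield O(m).
No premise or chain of K-axiom applications forces O(m), and none forces O(not m). So m is neither obligatory nor forbidden under these norms.

Neither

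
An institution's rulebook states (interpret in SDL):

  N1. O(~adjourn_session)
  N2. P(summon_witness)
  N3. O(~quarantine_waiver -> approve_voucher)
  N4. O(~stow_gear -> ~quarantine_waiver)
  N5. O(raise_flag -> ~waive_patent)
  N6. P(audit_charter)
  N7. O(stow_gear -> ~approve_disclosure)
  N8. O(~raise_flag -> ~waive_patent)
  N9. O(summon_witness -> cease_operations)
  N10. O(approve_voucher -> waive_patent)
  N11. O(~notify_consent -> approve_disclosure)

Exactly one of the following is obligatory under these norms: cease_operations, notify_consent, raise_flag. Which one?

Premises 8 and 5 cover both cases: O(~raise_flag -> ~waive_patent) and O(raise_flag -> ~waive_patent). Since ~raise_flag ∨ raise_flag is a tautology, O(~waive_patent) follows.
Premise 10 is O(approve_voucher -> waive_patent); contrapositively O(~waive_patent -> ~approve_voucher). Since O(~waive_patent) holds, K gives O(~approve_voucher).
Premise 3, O(~quarantine_waiver -> approve_voucher), contraposes to O(~approve_voucher -> quarantine_waiver); with O(~approve_voucher) we get O(quarantine_waiver).
The contrapositive of premise 4 (O(~stow_gear -> ~quarantine_waiver)) is O(quarantine_waiver -> stow_gear), and O(quarantine_waiver) is already established, so O(stow_gear).
Premise 7 is O(stow_gear -> ~approve_disclosure); since O(stow_gear), deontic closure gives O(~approve_disclosure).
Premise 11, O(~notify_consent -> approve_disclosure), contraposes to O(~approve_disclosure -> notify_consent); with O(~approve_disclosure) we get O(notify_consent).
So O(notify_consent) holds — notify_consent is obligatory. None of the other listed options is made obligatory by any chain of premises.

notify_consent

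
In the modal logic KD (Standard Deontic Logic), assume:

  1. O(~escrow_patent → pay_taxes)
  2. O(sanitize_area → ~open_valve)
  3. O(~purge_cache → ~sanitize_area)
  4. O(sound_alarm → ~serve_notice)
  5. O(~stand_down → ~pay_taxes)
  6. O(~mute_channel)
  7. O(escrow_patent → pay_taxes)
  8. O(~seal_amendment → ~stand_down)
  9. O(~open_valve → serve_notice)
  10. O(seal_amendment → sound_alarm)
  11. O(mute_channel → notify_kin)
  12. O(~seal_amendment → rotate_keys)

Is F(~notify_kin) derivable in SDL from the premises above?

No

Premise 11 is O(mute_channel → notify_kin), but O(mute_channel) is not derivable from the premises, so it does not yield O(notify_kin).
No other premise forces O(notify_kin). An ideal world satisfying every premise can still have ~notify_kin true, so F(~notify_kin) is not derivable.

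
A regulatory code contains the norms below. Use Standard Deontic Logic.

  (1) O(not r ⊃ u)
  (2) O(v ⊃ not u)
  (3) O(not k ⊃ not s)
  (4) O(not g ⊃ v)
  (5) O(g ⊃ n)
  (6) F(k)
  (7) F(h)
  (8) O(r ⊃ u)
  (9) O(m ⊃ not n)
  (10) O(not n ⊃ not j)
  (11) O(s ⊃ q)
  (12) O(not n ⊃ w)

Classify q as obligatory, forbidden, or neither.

Neither

Premise 11 is O(s ⊃ q), but O(s) is not derivable from the premises, so it does not yield O(q).
No premise or chain of K-axiom applications forces O(q), and none forces O(not q). So q is neither obligatory nor forbidden under these norms.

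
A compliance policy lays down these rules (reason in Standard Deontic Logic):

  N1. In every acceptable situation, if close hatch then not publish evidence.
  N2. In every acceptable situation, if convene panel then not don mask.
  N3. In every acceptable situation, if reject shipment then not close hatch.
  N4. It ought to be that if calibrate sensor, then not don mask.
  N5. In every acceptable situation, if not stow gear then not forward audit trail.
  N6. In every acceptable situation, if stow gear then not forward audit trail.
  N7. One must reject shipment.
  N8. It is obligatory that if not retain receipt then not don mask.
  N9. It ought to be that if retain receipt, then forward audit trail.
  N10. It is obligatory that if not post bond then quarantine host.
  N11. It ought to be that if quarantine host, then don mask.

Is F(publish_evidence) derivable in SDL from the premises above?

No

Premise 1 is O(close_hatch → ¬publish_evidence), but O(close_hatch) is not derivable from the premises, so it does not yield O(¬publish_evidence).
No other premise forces O(¬publish_evidence). An ideal world satisfying every premise can still have publish_evidence true, so F(publish_evidence) is not derivable.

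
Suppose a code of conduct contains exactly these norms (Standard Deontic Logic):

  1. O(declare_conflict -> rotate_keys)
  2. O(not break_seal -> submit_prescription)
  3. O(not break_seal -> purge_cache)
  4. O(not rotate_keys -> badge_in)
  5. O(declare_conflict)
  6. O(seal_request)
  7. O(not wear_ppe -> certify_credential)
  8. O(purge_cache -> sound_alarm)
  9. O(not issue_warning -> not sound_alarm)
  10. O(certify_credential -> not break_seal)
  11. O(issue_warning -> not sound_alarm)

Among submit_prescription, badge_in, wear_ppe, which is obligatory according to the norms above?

wear_ppe

Premises 11 and 9 are O(issue_warning -> not sound_alarm) and O(not issue_warning -> not sound_alarm); every ideal world satisfies issue_warning or not issue_warning, so in either case not sound_alarm holds — hence O(not sound_alarm).
Premise 8, O(purge_cache -> sound_alarm), contraposes to O(not sound_alarm -> not purge_cache); with O(not sound_alarm) we get O(not purge_cache).
Premise 3 is O(not break_seal -> purge_cache); contrapositively O(not purge_cache -> break_seal). Since O(not purge_cache) holds, K gives O(break_seal).
The contrapositive of premise 10 (O(certify_credential -> not break_seal)) is O(break_seal -> not certify_credential), and O(break_seal) is already established, so O(not certify_credential).
The contrapositive of premise 7 (O(not wear_ppe -> certify_credential)) is O(not certify_credential -> wear_ppe), and O(not certify_credential) is already established, so O(wear_ppe).
So O(wear_ppe) holds — wear_ppe is obligatory. None of the other listed options is made obligatory by any chain of premises.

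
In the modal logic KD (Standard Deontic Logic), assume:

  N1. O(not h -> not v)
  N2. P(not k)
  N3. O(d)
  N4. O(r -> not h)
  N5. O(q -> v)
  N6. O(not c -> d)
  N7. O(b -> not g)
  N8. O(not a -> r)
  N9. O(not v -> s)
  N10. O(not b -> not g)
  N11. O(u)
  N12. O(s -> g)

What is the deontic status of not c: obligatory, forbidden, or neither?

Premise 6 is O(not c -> d); even if O(d) held, inferring O(not c) would be affirming the consequent — invalid.
No premise or chain of K-axiom applications forces O(not c), and none forces O(c). So not c is neither obligatory nor forbidden under these norms.

Neither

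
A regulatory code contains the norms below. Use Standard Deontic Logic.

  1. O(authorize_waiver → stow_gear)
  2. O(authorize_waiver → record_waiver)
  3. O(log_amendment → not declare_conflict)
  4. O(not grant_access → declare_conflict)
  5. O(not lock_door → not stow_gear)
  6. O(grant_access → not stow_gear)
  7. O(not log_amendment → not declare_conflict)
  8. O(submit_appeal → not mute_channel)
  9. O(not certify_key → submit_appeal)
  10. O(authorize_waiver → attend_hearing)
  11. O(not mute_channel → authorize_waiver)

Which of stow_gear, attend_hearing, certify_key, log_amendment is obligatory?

certify_key

Premises 7 and 3 are O(not log_amendment → not declare_conflict) and O(log_amendment → not declare_conflict); every ideal world satisfies not log_amendment or log_amendment, so in either case not declare_conflict holds — hence O(not declare_conflict).
The contrapositive of premise 4 (O(not grant_access → declare_conflict)) is O(not declare_conflict → grant_access), and O(not declare_conflict) is already established, so O(grant_access).
Applying K to premise 6 (O(grant_access → not stow_gear)) and O(grant_access) yields O(not stow_gear).
Premise 1, O(authorize_waiver → stow_gear), contraposes to O(not stow_gear → not authorize_waiver); with O(not stow_gear) we get O(not authorize_waiver).
Premise 11, O(not mute_channel → authorize_waiver), contraposes to O(not authorize_waiver → mute_channel); with O(not authorize_waiver) we get O(mute_channel).
Premise 8 is O(submit_appeal → not mute_channel); contrapositively O(mute_channel → not submit_appeal). Since O(mute_channel) holds, K gives O(not submit_appeal).
The contrapositive of premise 9 (O(not certify_key → submit_appeal)) is O(not submit_appeal → certify_key), and O(not submit_appeal) is already established, so O(certify_key).
So O(certify_key) holds — certify_key is obligatory. None of the other listed options is made obligatory by any chain of premises.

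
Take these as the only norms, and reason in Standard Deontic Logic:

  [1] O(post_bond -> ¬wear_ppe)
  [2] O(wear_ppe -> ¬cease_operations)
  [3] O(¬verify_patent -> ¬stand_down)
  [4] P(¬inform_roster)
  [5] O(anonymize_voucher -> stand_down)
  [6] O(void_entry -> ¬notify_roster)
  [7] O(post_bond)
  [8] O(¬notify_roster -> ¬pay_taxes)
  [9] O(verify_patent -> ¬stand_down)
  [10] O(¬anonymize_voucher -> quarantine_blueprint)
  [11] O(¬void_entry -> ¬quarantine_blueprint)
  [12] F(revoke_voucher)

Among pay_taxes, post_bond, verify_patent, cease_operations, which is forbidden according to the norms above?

pay_taxes

By case analysis on verify_patent: premise 9 gives O(verify_patent -> ¬stand_down) and premise 3 gives O(¬verify_patent -> ¬stand_down), so O(¬stand_down) either way.
The contrapositive of premise 5 (O(anonymize_voucher -> stand_down)) is O(¬stand_down -> ¬anonymize_voucher), and O(¬stand_down) is already established, so O(¬anonymize_voucher).
Premise 10 is O(¬anonymize_voucher -> quarantine_blueprint); since O(¬anonymize_voucher), deontic closure gives O(quarantine_blueprint).
Premise 11 is O(¬void_entry -> ¬quarantine_blueprint); contrapositively O(quarantine_blueprint -> void_entry). Since O(quarantine_blueprint) holds, K gives O(void_entry).
Premise 6 is O(void_entry -> ¬notify_roster); since O(void_entry), deontic closure gives O(¬notify_roster).
Applying K to premise 8 (O(¬notify_roster -> ¬pay_taxes)) and O(¬notify_roster) yields O(¬pay_taxes).
So O(¬pay_taxes) holds, i.e. pay_taxes is forbidden. None of the other listed options is forbidden under the premises.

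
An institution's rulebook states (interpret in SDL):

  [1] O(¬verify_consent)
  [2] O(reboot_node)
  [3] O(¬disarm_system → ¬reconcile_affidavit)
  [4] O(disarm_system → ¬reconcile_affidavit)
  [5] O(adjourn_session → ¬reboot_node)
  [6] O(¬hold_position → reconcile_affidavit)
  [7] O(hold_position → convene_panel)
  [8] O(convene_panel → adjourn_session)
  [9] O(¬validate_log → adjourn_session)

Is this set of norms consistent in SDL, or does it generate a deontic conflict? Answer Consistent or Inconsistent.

Inconsistent

By case analysis on ¬disarm_system: premise 3 gives O(¬disarm_system → ¬reconcile_affidavit) and premise 4 gives O(disarm_system → ¬reconcile_affidavit), so O(¬reconcile_affidavit) either way.
Premise 6 is O(¬hold_position → reconcile_affidavit); contrapositively O(¬reconcile_affidavit → hold_position). Since O(¬reconcile_affidavit) holds, K gives O(hold_position).
Premise 7 is O(hold_position → convene_panel); since O(hold_position), deontic closure gives O(convene_panel).
From O(convene_panel) and premise 8, O(convene_panel → adjourn_session), we obtain O(adjourn_session).
Premise 5 is O(adjourn_session → ¬reboot_node); since O(adjourn_session), deontic closure gives O(¬reboot_node).
Yet premise 2 states O(reboot_node).
We now have both O(¬reboot_node) and O(reboot_node) — reboot_node is simultaneously obligatory and forbidden, violating the D-axiom.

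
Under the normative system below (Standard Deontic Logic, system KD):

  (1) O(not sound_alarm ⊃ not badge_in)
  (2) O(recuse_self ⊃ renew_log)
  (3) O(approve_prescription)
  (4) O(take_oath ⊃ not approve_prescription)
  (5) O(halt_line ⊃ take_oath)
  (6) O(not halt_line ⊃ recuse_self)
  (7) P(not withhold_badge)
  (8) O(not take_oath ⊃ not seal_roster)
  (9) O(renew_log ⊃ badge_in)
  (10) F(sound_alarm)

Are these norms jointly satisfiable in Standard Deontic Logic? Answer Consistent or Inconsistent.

Premise 10 is F(sound_alarm), i.e. O(not sound_alarm).
From O(not sound_alarm) and premise 1, O(not sound_alarm ⊃ not badge_in), we obtain O(not badge_in).
Premise 9 is O(renew_log ⊃ badge_in); contrapositively O(not badge_in ⊃ not renew_log). Since O(not badge_in) holds, K gives O(not renew_log).
Premise 2 is O(recuse_self ⊃ renew_log); contrapositively O(not renew_log ⊃ not recuse_self). Since O(not renew_log) holds, K gives O(not recuse_self).
Premise 6 is O(not halt_line ⊃ recuse_self); contrapositively O(not recuse_self ⊃ halt_line). Since O(not recuse_self) holds, K gives O(halt_line).
Applying K to premise 5 (O(halt_line ⊃ take_oath)) and O(halt_line) yields O(take_oath).
From O(take_oath) and premise 4, O(take_oath ⊃ not approve_prescription), we obtain O(not approve_prescription).
However, premise 3 gives O(approve_prescription).
We now have both O(not approve_prescription) and O(approve_prescription) — approve_prescription is simultaneously obligatory and forbidden, violating the D-axiom.

Inconsistent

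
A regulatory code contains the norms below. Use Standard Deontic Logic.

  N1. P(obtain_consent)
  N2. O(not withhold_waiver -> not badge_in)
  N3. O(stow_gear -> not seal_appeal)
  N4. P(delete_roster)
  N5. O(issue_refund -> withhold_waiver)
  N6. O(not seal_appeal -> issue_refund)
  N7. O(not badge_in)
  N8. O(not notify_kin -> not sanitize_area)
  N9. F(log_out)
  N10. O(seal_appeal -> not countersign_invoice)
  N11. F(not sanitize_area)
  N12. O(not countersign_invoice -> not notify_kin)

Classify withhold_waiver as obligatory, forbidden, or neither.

Obligatory

Premise 11 is F(not sanitize_area), i.e. O(sanitize_area).
Premise 8, O(not notify_kin -> not sanitize_area), contraposes to O(sanitize_area -> notify_kin); with O(sanitize_area) we get O(notify_kin).
Premise 12, O(not countersign_invoice -> not notify_kin), contraposes to O(notify_kin -> countersign_invoice); with O(notify_kin) we get O(countersign_invoice).
Premise 10 is O(seal_appeal -> not countersign_invoice); contrapositively O(countersign_invoice -> not seal_appeal). Since O(countersign_invoice) holds, K gives O(not seal_appeal).
Applying K to premise 6 (O(not seal_appeal -> issue_refund)) and O(not seal_appeal) yields O(issue_refund).
Applying K to premise 5 (O(issue_refund -> withhold_waiver)) and O(issue_refund) yields O(withhold_waiver).
Premises 1, 2, 3, 4, 7, 9 do not contribute to this derivation.
Hence withhold_waiver is obligatory.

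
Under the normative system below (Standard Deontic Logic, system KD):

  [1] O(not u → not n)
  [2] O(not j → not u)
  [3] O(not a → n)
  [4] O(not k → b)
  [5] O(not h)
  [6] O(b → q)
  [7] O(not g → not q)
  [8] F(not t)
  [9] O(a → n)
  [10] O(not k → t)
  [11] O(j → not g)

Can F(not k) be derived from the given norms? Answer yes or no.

By case analysis on a: premise 9 gives O(a → n) and premise 3 gives O(not a → n), so O(n) either way.
Premise 1 is O(not u → not n); contrapositively O(n → u). Since O(n) holds, K gives O(u).
Premise 2 is O(not j → not u); contrapositively O(u → j). Since O(u) holds, K gives O(j).
From O(j) and premise 11, O(j → not g), we obtain O(not g).
From O(not g) and premise 7, O(not g → not q), we obtain O(not q).
Premise 6, O(b → q), contraposes to O(not q → not b); with O(not q) we get O(not b).
The contrapositive of premise 4 (O(not k → b)) is O(not b → k), and O(not b) is already established, so O(k).
Premises 5, 8, 10 do not contribute to this derivation.
So O(k) holds, i.e. F(not k). The claim follows.

Yes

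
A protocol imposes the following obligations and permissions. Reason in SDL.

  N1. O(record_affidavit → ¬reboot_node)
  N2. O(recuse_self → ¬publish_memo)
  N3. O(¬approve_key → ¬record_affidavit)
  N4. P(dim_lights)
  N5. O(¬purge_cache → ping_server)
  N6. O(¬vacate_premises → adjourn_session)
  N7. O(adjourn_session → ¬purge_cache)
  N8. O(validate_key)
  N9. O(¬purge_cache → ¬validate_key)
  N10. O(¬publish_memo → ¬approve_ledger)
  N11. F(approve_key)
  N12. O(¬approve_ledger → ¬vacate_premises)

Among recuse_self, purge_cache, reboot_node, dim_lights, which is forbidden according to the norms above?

Premise 8 gives O(validate_key).
The contrapositive of premise 9 (O(¬purge_cache → ¬validate_key)) is O(validate_key → purge_cache), and O(validate_key) is already established, so O(purge_cache).
The contrapositive of premise 7 (O(adjourn_session → ¬purge_cache)) is O(purge_cache → ¬adjourn_session), and O(purge_cache) is already established, so O(¬adjourn_session).
Premise 6 is O(¬vacate_premises → adjourn_session); contrapositively O(¬adjourn_session → vacate_premises). Since O(¬adjourn_session) holds, K gives O(vacate_premises).
The contrapositive of premise 12 (O(¬approve_ledger → ¬vacate_premises)) is O(vacate_premises → approve_ledger), and O(vacate_premises) is already established, so O(approve_ledger).
Premise 10, O(¬publish_memo → ¬approve_ledger), contraposes to O(approve_ledger → publish_memo); with O(approve_ledger) we get O(publish_memo).
Premise 2, O(recuse_self → ¬publish_memo), contraposes to O(publish_memo → ¬recuse_self); with O(publish_memo) we get O(¬recuse_self).
So O(¬recuse_self) holds, i.e. recuse_self is forbidden. None of the other listed options is forbidden under the premises.

recuse_self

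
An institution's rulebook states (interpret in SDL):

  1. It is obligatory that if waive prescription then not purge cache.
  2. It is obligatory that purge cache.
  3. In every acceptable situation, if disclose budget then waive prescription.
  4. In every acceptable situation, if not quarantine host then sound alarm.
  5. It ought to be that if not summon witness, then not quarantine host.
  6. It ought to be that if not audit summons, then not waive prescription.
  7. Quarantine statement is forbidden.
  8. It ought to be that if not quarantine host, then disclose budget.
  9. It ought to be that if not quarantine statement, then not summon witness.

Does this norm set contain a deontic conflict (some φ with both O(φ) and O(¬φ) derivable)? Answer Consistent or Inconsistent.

Inconsistent

Premise 2 states O(purge_cache) outright.
The contrapositive of premise 1 (O(waive_prescription → ¬purge_cache)) is O(purge_cache → ¬waive_prescription), and O(purge_cache) is already established, so O(¬waive_prescription).
The contrapositive of premise 3 (O(disclose_budget → waive_prescription)) is O(¬waive_prescription → ¬disclose_budget), and O(¬waive_prescription) is already established, so O(¬disclose_budget).
The contrapositive of premise 8 (O(¬quarantine_host → disclose_budget)) is O(¬disclose_budget → quarantine_host), and O(¬disclose_budget) is already established, so O(quarantine_host).
The contrapositive of premise 5 (O(¬summon_witness → ¬quarantine_host)) is O(quarantine_host → summon_witness), and O(quarantine_host) is already established, so O(summon_witness).
Premise 9, O(¬quarantine_statement → ¬summon_witness), contraposes to O(summon_witness → quarantine_statement); with O(summon_witness) we get O(quarantine_statement).
Yet premise 7 is F(quarantine_statement), i.e. O(¬quarantine_statement).
We now have both O(quarantine_statement) and O(¬quarantine_statement) — quarantine_statement is simultaneously obligatory and forbidden, violating the D-axiom.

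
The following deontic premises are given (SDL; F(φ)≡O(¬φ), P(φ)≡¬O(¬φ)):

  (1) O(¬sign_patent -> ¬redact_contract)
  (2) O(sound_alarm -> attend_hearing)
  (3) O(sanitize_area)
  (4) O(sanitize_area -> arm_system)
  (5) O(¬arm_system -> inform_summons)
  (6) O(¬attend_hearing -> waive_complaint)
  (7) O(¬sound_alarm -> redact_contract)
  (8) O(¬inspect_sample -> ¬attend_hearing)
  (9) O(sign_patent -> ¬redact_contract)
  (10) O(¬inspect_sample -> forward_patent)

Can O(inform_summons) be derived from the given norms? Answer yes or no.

No

Premise 5 is O(¬arm_system -> inform_summons), but O(¬arm_system) is not derivable from the premises, so it does not yield O(inform_summons).
No other premise forces O(inform_summons). An ideal world satisfying every premise can still have inform_summons false, so O(inform_summons) is not derivable.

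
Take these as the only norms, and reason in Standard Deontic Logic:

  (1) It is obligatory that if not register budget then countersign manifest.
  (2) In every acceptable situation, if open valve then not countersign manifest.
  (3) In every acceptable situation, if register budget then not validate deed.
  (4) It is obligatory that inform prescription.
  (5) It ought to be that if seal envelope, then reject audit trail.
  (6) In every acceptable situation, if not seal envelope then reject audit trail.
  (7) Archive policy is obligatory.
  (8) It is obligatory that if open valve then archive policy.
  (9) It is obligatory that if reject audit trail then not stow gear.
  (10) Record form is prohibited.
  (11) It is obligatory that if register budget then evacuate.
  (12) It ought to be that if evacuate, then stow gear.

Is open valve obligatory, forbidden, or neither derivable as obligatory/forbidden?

Forbidden

By case analysis on seal_envelope: premise 5 gives O(seal_envelope → reject_audit_trail) and premise 6 gives O(¬seal_envelope → reject_audit_trail), so O(reject_audit_trail) either way.
Applying K to premise 9 (O(reject_audit_trail → ¬stow_gear)) and O(reject_audit_trail) yields O(¬stow_gear).
Premise 12 is O(evacuate → stow_gear); contrapositively O(¬stow_gear → ¬evacuate). Since O(¬stow_gear) holds, K gives O(¬evacuate).
The contrapositive of premise 11 (O(register_budget → evacuate)) is O(¬evacuate → ¬register_budget), and O(¬evacuate) is already established, so O(¬register_budget).
From O(¬register_budget) and premise 1, O(¬register_budget → countersign_manifest), we obtain O(countersign_manifest).
The contrapositive of premise 2 (O(open_valve → ¬countersign_manifest)) is O(countersign_manifest → ¬open_valve), and O(countersign_manifest) is already established, so O(¬open_valve).
Premises 3, 4, 7, 8, 10 do not contribute to this derivation.
Thus O(¬open_valve), which is F(open_valve): open_valve is forbidden.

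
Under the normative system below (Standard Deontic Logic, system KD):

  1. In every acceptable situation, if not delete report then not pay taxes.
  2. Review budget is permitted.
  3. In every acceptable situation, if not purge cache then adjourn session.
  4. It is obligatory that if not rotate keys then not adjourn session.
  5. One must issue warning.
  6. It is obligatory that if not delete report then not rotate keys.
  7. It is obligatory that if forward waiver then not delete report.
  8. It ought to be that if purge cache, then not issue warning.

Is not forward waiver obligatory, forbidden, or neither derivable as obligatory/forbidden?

Premise 5 gives O(issue_warning).
Premise 8, O(purge_cache → ¬issue_warning), contraposes to O(issue_warning → ¬purge_cache); with O(issue_warning) we get O(¬purge_cache).
With premise 3, O(¬purge_cache → adjourn_session), the K-axiom yields O(adjourn_session).
Premise 4, O(¬rotate_keys → ¬adjourn_session), contraposes to O(adjourn_session → rotate_keys); with O(adjourn_session) we get O(rotate_keys).
Premise 6 is O(¬delete_report → ¬rotate_keys); contrapositively O(rotate_keys → delete_report). Since O(rotate_keys) holds, K gives O(delete_report).
The contrapositive of premise 7 (O(forward_waiver → ¬delete_report)) is O(delete_report → ¬forward_waiver), and O(delete_report) is already established, so O(¬forward_waiver).
Premises 1, 2 do not contribute to this derivation.
Hence ¬forward_waiver is obligatory.

Obligatory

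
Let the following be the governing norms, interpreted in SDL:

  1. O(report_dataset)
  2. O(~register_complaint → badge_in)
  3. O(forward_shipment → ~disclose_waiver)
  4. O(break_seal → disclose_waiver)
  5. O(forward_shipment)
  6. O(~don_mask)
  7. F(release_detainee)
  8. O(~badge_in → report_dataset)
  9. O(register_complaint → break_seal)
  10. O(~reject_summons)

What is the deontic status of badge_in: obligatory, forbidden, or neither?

From premise 5 we have O(forward_shipment).
From O(forward_shipment) and premise 3, O(forward_shipment → ~disclose_waiver), we obtain O(~disclose_waiver).
Premise 4 is O(break_seal → disclose_waiver); contrapositively O(~disclose_waiver → ~break_seal). Since O(~disclose_waiver) holds, K gives O(~break_seal).
Premise 9, O(register_complaint → break_seal), contraposes to O(~break_seal → ~register_complaint); with O(~break_seal) we get O(~register_complaint).
Premise 2 is O(~register_complaint → badge_in); since O(~register_complaint), deontic closure gives O(badge_in).
Premises 1, 6, 7, 8, 10 do not contribute to this derivation.
Hence badge_in is obligatory.

Obligatory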